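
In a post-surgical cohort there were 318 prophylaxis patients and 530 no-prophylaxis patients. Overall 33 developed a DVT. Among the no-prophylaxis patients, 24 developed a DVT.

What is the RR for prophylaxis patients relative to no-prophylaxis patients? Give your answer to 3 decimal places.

0.625

prophylaxis patients with the outcome: 33 − 24 = 9
prophylaxis patients without the outcome: 318 − 9 = 309
no-prophylaxis patients without the outcome: 530 − 24 = 506
risk, prophylaxis patients = 9/318 = 0.02830
risk, no-prophylaxis patients = 24/530 = 0.04528
RR = 0.02830 / 0.04528 = 0.625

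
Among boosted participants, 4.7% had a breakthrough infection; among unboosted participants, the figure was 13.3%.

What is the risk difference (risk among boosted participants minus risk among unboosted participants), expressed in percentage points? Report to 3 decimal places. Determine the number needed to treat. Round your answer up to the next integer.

risk difference = 0.04700 − 0.13300 = -0.08600 → -8.600 percentage points
absolute risk difference = 0.086000
1 / 0.086000 = 11.628 → round up → 12

RD = -8.600; NNT = 12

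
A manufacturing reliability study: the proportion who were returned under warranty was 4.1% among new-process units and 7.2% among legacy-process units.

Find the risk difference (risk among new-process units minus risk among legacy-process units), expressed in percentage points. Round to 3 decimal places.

risk difference = 0.04100 − 0.07200 = -0.03100 → -3.100 percentage points

-3.100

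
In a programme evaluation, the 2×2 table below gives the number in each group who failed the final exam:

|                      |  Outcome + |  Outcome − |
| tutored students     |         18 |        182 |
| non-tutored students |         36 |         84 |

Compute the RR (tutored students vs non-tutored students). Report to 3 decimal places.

risk, tutored students = 18/200 = 0.0900
risk, non-tutored students = 36/120 = 0.3000
RR = 0.0900 / 0.3000 = 0.300

RR = 0.300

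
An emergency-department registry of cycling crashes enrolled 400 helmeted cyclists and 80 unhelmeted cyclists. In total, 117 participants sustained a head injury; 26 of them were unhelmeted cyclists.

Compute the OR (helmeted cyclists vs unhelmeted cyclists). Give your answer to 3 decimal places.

helmeted cyclists with the outcome: 117 − 26 = 91
helmeted cyclists without the outcome: 400 − 91 = 309
unhelmeted cyclists without the outcome: 80 − 26 = 54
OR = (91 × 54) / (309 × 26) = 4914/8034 ≈ 0.612

0.612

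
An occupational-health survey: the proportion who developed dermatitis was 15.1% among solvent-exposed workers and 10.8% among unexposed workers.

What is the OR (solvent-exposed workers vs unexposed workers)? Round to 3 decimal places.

odds, solvent-exposed workers = 0.1510/0.8490 = 0.1779
odds, unexposed workers = 0.1080/0.8920 = 0.1211
OR = 0.1779 / 0.1211 = 1.469

1.469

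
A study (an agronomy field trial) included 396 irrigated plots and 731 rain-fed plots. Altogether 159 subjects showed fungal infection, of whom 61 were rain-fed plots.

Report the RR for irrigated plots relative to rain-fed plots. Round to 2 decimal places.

RR = 2.97

irrigated plots with the outcome: 159 − 61 = 98
irrigated plots without the outcome: 396 − 98 = 298
rain-fed plots without the outcome: 731 − 61 = 670
risk, irrigated plots = 98/396 = 0.2475
risk, rain-fed plots = 61/731 = 0.0834
RR = 0.2475 / 0.0834 = 2.97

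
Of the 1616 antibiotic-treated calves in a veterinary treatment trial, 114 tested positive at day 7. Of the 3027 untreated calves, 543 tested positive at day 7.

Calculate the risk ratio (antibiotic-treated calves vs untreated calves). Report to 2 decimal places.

risk, antibiotic-treated calves = 114/1616 = 0.0705
risk, untreated calves = 543/3027 = 0.1794
RR = 0.0705 / 0.1794 = 0.39

0.39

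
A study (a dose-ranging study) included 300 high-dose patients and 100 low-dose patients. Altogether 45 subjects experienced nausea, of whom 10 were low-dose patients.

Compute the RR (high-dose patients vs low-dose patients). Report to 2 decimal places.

RR = 1.17

high-dose patients with the outcome: 45 − 10 = 35
high-dose patients without the outcome: 300 − 35 = 265
low-dose patients without the outcome: 100 − 10 = 90
risk, high-dose patients = 35/300 = 0.1167
risk, low-dose patients = 10/100 = 0.1000
RR = 0.1167 / 0.1000 = 1.17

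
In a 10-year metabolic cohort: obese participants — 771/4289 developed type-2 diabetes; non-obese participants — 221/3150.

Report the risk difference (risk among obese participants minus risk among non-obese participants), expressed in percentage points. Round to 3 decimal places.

RD = 10.960

risk, obese participants = 771/4289 = 0.1798
risk, non-obese participants = 221/3150 = 0.0702
risk difference = 0.1798 − 0.0702 = 0.1096 → 10.960 percentage points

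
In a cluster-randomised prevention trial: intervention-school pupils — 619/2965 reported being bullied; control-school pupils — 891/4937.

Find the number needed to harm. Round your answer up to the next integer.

NNH = 36

risk, intervention-school pupils = 619/2965 = 0.208769
risk, control-school pupils = 891/4937 = 0.180474
absolute risk difference = 0.028295
1 / 0.028295 = 35.342 → round up → 36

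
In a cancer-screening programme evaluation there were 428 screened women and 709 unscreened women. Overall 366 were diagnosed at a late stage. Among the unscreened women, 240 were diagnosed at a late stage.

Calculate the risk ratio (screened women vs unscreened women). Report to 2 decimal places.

RR = 0.87

screened women with the outcome: 366 − 240 = 126
screened women without the outcome: 428 − 126 = 302
unscreened women without the outcome: 709 − 240 = 469
risk, screened women = 126/428 = 0.2944
risk, unscreened women = 240/709 = 0.3385
RR = 0.2944 / 0.3385 = 0.87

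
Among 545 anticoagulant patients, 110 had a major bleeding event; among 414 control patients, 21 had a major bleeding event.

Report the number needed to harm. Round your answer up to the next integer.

risk, anticoagulant patients = 110/545 = 0.201835
risk, control patients = 21/414 = 0.050725
absolute risk difference = 0.151110
1 / 0.151110 = 6.618 → round up → 7

NNH ≈ 7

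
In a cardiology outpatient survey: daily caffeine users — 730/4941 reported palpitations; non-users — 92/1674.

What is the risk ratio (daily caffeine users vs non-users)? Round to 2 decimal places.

risk, daily caffeine users = 730/4941 = 0.1477
risk, non-users = 92/1674 = 0.0550
RR = 0.1477 / 0.0550 = 2.69

RR: 2.69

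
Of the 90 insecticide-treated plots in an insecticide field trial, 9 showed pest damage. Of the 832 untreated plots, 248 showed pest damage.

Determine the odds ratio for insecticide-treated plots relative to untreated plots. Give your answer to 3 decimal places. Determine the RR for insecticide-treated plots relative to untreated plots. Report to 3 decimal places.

OR = 0.262; RR = 0.335

OR = (9 × 584) / (81 × 248) = 5256/20088 ≈ 0.262
risk, insecticide-treated plots = 9/90 = 0.1000
risk, untreated plots = 248/832 = 0.2981
RR = 0.1000 / 0.2981 = 0.335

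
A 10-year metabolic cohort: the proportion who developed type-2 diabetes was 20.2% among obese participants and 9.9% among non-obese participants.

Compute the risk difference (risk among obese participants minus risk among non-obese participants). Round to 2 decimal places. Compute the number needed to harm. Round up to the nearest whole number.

risk difference = 0.2020 − 0.0990 = 0.10
absolute risk difference = 0.103000
1 / 0.103000 = 9.709 → round up → 10

RD = 0.10; NNH = 10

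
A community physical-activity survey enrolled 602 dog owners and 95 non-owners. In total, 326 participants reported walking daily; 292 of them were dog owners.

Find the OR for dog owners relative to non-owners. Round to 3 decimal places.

dog owners without the outcome: 602 − 292 = 310
non-owners with the outcome: 326 − 292 = 34
non-owners without the outcome: 95 − 34 = 61
OR = (292 × 61) / (310 × 34) = 17812/10540 ≈ 1.690

1.690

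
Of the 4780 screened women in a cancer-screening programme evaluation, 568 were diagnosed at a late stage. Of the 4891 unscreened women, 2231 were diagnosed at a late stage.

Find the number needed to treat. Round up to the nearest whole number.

3

risk, screened women = 568/4780 = 0.118828
risk, unscreened women = 2231/4891 = 0.456144
absolute risk difference = 0.337315
1 / 0.337315 = 2.965 → round up → 3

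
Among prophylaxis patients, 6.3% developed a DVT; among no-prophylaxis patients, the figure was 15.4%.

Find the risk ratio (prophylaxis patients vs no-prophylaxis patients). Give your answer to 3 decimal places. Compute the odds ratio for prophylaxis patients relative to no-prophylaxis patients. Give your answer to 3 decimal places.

RR = 0.409; OR = 0.369

RR = 0.0630 / 0.1540 = 0.409
odds, prophylaxis patients = 0.0630/0.9370 = 0.0672
odds, no-prophylaxis patients = 0.1540/0.8460 = 0.1820
OR = 0.0672 / 0.1820 = 0.369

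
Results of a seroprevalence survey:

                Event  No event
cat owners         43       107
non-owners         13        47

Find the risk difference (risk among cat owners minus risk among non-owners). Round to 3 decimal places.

RD = 0.070

risk, cat owners = 43/150 = 0.2867
risk, non-owners = 13/60 = 0.2167
risk difference = 0.2867 − 0.2167 = 0.070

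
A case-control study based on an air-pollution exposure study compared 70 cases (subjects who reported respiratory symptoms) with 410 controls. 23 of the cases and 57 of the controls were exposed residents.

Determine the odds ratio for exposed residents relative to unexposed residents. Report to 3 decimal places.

OR = (23 × 353) / (57 × 47) = 8119/2679 ≈ 3.031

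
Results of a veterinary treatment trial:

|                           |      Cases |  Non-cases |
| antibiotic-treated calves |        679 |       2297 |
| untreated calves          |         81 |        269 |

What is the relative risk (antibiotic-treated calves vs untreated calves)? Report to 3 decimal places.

risk, antibiotic-treated calves = 679/2976 = 0.2282
risk, untreated calves = 81/350 = 0.2314
RR = 0.2282 / 0.2314 = 0.986

RR: 0.986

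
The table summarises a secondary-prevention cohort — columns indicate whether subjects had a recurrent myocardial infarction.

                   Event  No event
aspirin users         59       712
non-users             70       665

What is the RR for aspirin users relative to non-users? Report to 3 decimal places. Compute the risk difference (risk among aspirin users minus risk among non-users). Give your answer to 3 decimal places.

risk, aspirin users = 59/771 = 0.0765
risk, non-users = 70/735 = 0.0952
RR = 0.0765 / 0.0952 = 0.804
risk difference = 0.0765 − 0.0952 = -0.019

RR = 0.804; RD = -0.019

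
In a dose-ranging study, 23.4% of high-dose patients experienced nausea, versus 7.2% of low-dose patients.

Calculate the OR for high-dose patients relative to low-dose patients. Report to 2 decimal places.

odds, high-dose patients = 0.2340/0.7660 = 0.3055
odds, low-dose patients = 0.0720/0.9280 = 0.0776
OR = 0.3055 / 0.0776 = 3.94

3.94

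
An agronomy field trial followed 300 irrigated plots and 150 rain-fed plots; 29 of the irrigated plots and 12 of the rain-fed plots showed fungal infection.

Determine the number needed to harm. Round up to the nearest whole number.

risk, irrigated plots = 29/300 = 0.096667
risk, rain-fed plots = 12/150 = 0.080000
absolute risk difference = 0.016667
1 / 0.016667 = 59.999 → round up → 60

NNH: 60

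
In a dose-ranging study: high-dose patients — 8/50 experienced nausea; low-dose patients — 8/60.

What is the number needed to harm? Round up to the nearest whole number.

risk, high-dose patients = 8/50 = 0.160000
risk, low-dose patients = 8/60 = 0.133333
absolute risk difference = 0.026667
1 / 0.026667 = 37.500 → round up → 38

NNH: 38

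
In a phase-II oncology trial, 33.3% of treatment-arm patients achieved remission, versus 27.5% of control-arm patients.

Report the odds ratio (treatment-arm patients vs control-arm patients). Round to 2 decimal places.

odds, treatment-arm patients = 0.3330/0.6670 = 0.4993
odds, control-arm patients = 0.2750/0.7250 = 0.3793
OR = 0.4993 / 0.3793 = 1.32

OR ≈ 1.32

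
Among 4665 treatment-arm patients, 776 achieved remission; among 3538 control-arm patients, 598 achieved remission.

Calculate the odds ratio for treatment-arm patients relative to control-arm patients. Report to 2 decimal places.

OR = (776 × 2940) / (3889 × 598) = 2281440/2325622 ≈ 0.98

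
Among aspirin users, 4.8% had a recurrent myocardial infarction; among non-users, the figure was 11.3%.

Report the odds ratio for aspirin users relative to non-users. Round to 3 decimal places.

odds, aspirin users = 0.04800/0.95200 = 0.05042
odds, non-users = 0.11300/0.88700 = 0.12740
OR = 0.05042 / 0.12740 = 0.396

0.396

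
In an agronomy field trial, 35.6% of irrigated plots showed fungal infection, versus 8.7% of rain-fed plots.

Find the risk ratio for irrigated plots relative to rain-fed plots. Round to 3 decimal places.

RR = 0.3560 / 0.0870 = 4.092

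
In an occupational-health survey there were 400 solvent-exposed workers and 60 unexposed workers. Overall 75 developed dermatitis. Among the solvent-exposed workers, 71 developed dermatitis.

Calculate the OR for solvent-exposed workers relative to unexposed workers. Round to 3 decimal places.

solvent-exposed workers without the outcome: 400 − 71 = 329
unexposed workers with the outcome: 75 − 71 = 4
unexposed workers without the outcome: 60 − 4 = 56
OR = (71 × 56) / (329 × 4) = 3976/1316 ≈ 3.021

3.021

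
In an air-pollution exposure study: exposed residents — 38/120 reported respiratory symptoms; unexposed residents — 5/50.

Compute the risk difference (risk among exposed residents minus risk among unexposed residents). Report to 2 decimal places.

RD ≈ 0.22

risk, exposed residents = 38/120 = 0.3167
risk, unexposed residents = 5/50 = 0.1000
risk difference = 0.3167 − 0.1000 = 0.22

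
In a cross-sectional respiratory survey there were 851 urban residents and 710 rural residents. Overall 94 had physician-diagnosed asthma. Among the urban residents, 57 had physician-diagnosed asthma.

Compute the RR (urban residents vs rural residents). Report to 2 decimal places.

1.29

urban residents without the outcome: 851 − 57 = 794
rural residents with the outcome: 94 − 57 = 37
rural residents without the outcome: 710 − 37 = 673
risk, urban residents = 57/851 = 0.0670
risk, rural residents = 37/710 = 0.0521
RR = 0.0670 / 0.0521 = 1.29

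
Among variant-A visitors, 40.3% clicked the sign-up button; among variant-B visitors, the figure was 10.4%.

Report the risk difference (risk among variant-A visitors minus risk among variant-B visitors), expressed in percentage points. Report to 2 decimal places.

risk difference = 0.4030 − 0.1040 = 0.2990 → 29.90 percentage points

RD = 29.90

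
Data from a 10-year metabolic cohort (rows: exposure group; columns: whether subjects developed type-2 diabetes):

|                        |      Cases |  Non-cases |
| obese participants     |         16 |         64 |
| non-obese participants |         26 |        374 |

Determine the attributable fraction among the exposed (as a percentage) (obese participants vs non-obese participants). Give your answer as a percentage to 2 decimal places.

AR% ≈ 67.50%

risk, obese participants = 16/80 = 0.2000
risk, non-obese participants = 26/400 = 0.0650
AR% = (0.2000 − 0.0650) / 0.2000 = 0.6750 → 67.50%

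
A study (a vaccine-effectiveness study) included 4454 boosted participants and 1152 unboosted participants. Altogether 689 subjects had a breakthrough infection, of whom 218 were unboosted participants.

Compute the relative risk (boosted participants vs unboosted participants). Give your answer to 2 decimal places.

boosted participants with the outcome: 689 − 218 = 471
boosted participants without the outcome: 4454 − 471 = 3983
unboosted participants without the outcome: 1152 − 218 = 934
risk, boosted participants = 471/4454 = 0.1057
risk, unboosted participants = 218/1152 = 0.1892
RR = 0.1057 / 0.1892 = 0.56

RR = 0.56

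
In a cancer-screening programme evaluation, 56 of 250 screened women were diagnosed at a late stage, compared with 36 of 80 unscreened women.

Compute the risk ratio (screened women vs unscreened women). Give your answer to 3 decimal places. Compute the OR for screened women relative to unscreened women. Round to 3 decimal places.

RR = 0.498; OR = 0.353

risk, screened women = 56/250 = 0.2240
risk, unscreened women = 36/80 = 0.4500
RR = 0.2240 / 0.4500 = 0.498
odds, screened women = 56/194 = 0.2887
odds, unscreened women = 36/44 = 0.8182
OR = 0.2887 / 0.8182 = 0.353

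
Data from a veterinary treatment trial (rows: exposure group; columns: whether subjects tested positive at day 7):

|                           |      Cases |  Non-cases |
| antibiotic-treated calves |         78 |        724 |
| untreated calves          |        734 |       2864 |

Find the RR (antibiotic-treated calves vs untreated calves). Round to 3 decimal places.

risk, antibiotic-treated calves = 78/802 = 0.0973
risk, untreated calves = 734/3598 = 0.2040
RR = 0.0973 / 0.2040 = 0.477

0.477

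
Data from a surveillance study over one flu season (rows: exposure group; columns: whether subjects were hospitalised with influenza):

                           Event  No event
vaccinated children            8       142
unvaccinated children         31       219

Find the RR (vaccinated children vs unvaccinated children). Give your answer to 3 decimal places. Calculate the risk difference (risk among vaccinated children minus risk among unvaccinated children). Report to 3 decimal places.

risk, vaccinated children = 8/150 = 0.0533
risk, unvaccinated children = 31/250 = 0.1240
RR = 0.0533 / 0.1240 = 0.430
risk difference = 0.0533 − 0.1240 = -0.071

RR = 0.430; RD = -0.071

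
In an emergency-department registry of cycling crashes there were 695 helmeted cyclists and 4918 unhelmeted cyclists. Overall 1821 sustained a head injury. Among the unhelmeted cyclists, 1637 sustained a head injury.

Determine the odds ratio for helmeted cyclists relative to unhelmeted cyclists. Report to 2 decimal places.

0.72

helmeted cyclists with the outcome: 1821 − 1637 = 184
helmeted cyclists without the outcome: 695 − 184 = 511
unhelmeted cyclists without the outcome: 4918 − 1637 = 3281
OR = (184 × 3281) / (511 × 1637) = 603704/836507 ≈ 0.72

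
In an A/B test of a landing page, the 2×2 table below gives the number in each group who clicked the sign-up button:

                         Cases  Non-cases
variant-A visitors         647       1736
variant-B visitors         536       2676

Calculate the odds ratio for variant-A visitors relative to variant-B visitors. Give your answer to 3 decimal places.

OR = (647 × 2676) / (1736 × 536) = 1731372/930496 ≈ 1.861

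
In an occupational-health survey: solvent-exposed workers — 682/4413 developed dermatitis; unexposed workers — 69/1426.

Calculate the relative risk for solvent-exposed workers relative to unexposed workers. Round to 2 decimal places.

risk, solvent-exposed workers = 682/4413 = 0.15454
risk, unexposed workers = 69/1426 = 0.04839
RR = 0.15454 / 0.04839 = 3.19

3.19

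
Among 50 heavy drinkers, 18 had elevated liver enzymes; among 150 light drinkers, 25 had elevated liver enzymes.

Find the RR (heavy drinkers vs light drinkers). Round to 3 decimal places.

2.160

risk, heavy drinkers = 18/50 = 0.3600
risk, light drinkers = 25/150 = 0.1667
RR = 0.3600 / 0.1667 = 2.160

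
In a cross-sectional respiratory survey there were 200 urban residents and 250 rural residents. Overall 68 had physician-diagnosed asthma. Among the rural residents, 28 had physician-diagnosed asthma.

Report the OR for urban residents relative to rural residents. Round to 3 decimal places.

OR ≈ 1.982

urban residents with the outcome: 68 − 28 = 40
urban residents without the outcome: 200 − 40 = 160
rural residents without the outcome: 250 − 28 = 222
OR = (40 × 222) / (160 × 28) = 8880/4480 ≈ 1.982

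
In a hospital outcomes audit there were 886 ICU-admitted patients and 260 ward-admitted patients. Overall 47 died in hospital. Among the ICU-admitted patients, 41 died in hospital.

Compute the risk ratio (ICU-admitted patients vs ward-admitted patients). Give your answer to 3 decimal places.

2.005

ICU-admitted patients without the outcome: 886 − 41 = 845
ward-admitted patients with the outcome: 47 − 41 = 6
ward-admitted patients without the outcome: 260 − 6 = 254
risk, ICU-admitted patients = 41/886 = 0.04628
risk, ward-admitted patients = 6/260 = 0.02308
RR = 0.04628 / 0.02308 = 2.005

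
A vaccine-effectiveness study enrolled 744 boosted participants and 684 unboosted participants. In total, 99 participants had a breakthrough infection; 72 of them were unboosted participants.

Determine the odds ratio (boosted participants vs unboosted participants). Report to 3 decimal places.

0.320

boosted participants with the outcome: 99 − 72 = 27
boosted participants without the outcome: 744 − 27 = 717
unboosted participants without the outcome: 684 − 72 = 612
OR = (27 × 612) / (717 × 72) = 16524/51624 ≈ 0.320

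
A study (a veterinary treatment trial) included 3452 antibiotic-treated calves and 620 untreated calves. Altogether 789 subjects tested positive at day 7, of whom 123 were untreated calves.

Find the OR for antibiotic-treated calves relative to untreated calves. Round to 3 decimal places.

OR = 0.966

antibiotic-treated calves with the outcome: 789 − 123 = 666
antibiotic-treated calves without the outcome: 3452 − 666 = 2786
untreated calves without the outcome: 620 − 123 = 497
OR = (666 × 497) / (2786 × 123) = 331002/342678 ≈ 0.966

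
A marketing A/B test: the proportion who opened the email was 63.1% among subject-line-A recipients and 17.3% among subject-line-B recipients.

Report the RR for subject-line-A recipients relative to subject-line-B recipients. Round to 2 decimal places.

RR = 0.6310 / 0.1730 = 3.65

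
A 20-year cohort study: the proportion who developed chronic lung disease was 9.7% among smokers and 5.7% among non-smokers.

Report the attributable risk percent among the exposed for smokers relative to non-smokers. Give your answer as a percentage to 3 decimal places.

AR% = (0.0970 − 0.0570) / 0.0970 = 0.4124 → 41.237%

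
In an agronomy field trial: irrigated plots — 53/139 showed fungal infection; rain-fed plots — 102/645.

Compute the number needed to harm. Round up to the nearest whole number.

risk, irrigated plots = 53/139 = 0.381295
risk, rain-fed plots = 102/645 = 0.158140
absolute risk difference = 0.223155
1 / 0.223155 = 4.481 → round up → 5

NNH: 5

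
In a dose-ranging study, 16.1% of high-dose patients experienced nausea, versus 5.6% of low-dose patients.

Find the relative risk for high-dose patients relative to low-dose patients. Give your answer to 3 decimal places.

RR = 0.1610 / 0.0560 = 2.875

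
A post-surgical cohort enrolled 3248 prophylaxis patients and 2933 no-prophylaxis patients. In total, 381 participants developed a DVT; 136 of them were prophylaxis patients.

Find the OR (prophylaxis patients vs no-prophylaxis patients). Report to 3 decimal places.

OR ≈ 0.479

prophylaxis patients without the outcome: 3248 − 136 = 3112
no-prophylaxis patients with the outcome: 381 − 136 = 245
no-prophylaxis patients without the outcome: 2933 − 245 = 2688
odds, prophylaxis patients = 136/3112 = 0.04370
odds, no-prophylaxis patients = 245/2688 = 0.09115
OR = 0.04370 / 0.09115 = 0.479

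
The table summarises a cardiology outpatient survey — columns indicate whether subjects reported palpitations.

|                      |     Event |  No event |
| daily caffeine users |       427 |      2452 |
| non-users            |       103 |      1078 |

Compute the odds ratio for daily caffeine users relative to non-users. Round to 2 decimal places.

OR = (427 × 1078) / (2452 × 103) = 460306/252556 ≈ 1.82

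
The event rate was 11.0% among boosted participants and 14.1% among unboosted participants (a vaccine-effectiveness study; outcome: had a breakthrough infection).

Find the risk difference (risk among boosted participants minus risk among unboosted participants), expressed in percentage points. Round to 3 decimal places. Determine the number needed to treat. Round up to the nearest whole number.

risk difference = 0.1100 − 0.1410 = -0.0310 → -3.100 percentage points
absolute risk difference = 0.031000
1 / 0.031000 = 32.258 → round up → 33

RD = -3.100; NNT = 33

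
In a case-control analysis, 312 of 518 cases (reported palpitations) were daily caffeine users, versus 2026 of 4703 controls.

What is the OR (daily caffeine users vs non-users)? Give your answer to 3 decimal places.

OR = (312 × 2677) / (2026 × 206) = 835224/417356 ≈ 2.001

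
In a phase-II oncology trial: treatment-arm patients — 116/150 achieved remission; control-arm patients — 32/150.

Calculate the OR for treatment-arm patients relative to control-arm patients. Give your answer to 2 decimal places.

odds, treatment-arm patients = 116/34 = 3.4118
odds, control-arm patients = 32/118 = 0.2712
OR = 3.4118 / 0.2712 = 12.58

12.58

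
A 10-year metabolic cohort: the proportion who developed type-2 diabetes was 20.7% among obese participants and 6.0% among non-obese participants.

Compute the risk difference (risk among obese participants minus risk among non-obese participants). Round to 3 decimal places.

risk difference = 0.2070 − 0.0600 = 0.147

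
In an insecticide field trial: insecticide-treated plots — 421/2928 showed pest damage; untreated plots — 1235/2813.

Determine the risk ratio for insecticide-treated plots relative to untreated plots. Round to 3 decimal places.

0.328

risk, insecticide-treated plots = 421/2928 = 0.1438
risk, untreated plots = 1235/2813 = 0.4390
RR = 0.1438 / 0.4390 = 0.328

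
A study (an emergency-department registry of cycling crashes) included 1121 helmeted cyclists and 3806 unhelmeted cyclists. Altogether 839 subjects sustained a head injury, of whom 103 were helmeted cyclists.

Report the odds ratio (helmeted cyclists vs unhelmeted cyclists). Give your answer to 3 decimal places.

helmeted cyclists without the outcome: 1121 − 103 = 1018
unhelmeted cyclists with the outcome: 839 − 103 = 736
unhelmeted cyclists without the outcome: 3806 − 736 = 3070
odds, helmeted cyclists = 103/1018 = 0.1012
odds, unhelmeted cyclists = 736/3070 = 0.2397
OR = 0.1012 / 0.2397 = 0.422

0.422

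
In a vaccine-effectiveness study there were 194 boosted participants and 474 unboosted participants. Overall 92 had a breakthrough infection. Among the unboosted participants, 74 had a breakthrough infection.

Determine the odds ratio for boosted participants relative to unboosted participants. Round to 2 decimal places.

boosted participants with the outcome: 92 − 74 = 18
boosted participants without the outcome: 194 − 18 = 176
unboosted participants without the outcome: 474 − 74 = 400
OR = (18 × 400) / (176 × 74) = 7200/13024 ≈ 0.55

0.55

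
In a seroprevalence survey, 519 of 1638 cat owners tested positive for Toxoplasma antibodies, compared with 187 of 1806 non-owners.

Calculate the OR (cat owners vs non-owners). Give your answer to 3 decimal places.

OR = (519 × 1619) / (1119 × 187) = 840261/209253 ≈ 4.016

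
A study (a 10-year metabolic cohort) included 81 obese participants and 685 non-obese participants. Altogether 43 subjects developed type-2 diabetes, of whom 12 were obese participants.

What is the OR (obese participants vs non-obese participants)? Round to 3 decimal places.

OR: 3.669

obese participants without the outcome: 81 − 12 = 69
non-obese participants with the outcome: 43 − 12 = 31
non-obese participants without the outcome: 685 − 31 = 654
OR = (12 × 654) / (69 × 31) = 7848/2139 ≈ 3.669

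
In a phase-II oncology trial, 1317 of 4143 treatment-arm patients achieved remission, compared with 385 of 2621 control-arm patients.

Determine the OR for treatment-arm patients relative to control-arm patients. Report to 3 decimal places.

OR = (1317 × 2236) / (2826 × 385) = 2944812/1088010 ≈ 2.707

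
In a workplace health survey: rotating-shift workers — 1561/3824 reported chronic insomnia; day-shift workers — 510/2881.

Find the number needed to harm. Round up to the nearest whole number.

NNH ≈ 5

risk, rotating-shift workers = 1561/3824 = 0.408211
risk, day-shift workers = 510/2881 = 0.177022
absolute risk difference = 0.231189
1 / 0.231189 = 4.325 → round up → 5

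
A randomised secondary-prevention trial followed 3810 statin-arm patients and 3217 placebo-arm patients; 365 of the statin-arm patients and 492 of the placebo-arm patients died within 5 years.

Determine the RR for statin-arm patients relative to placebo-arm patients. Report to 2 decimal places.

risk, statin-arm patients = 365/3810 = 0.0958
risk, placebo-arm patients = 492/3217 = 0.1529
RR = 0.0958 / 0.1529 = 0.63

RR: 0.63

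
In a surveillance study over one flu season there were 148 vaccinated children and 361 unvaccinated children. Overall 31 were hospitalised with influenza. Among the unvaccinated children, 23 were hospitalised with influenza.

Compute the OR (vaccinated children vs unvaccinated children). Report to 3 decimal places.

vaccinated children with the outcome: 31 − 23 = 8
vaccinated children without the outcome: 148 − 8 = 140
unvaccinated children without the outcome: 361 − 23 = 338
OR = (8 × 338) / (140 × 23) = 2704/3220 ≈ 0.840

OR ≈ 0.840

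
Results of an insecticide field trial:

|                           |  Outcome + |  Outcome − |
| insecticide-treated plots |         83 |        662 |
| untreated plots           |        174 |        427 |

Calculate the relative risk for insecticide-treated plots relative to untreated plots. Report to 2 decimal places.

RR: 0.38

risk, insecticide-treated plots = 83/745 = 0.1114
risk, untreated plots = 174/601 = 0.2895
RR = 0.1114 / 0.2895 = 0.38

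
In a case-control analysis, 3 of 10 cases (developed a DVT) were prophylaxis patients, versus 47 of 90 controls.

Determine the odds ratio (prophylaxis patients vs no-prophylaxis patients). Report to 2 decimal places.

odds, prophylaxis patients = 3/47 = 0.0638
odds, no-prophylaxis patients = 7/43 = 0.1628
OR = 0.0638 / 0.1628 = 0.39

0.39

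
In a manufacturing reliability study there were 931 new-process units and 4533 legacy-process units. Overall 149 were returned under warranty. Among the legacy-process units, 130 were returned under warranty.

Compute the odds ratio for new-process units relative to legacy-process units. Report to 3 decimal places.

new-process units with the outcome: 149 − 130 = 19
new-process units without the outcome: 931 − 19 = 912
legacy-process units without the outcome: 4533 − 130 = 4403
OR = (19 × 4403) / (912 × 130) = 83657/118560 ≈ 0.706

0.706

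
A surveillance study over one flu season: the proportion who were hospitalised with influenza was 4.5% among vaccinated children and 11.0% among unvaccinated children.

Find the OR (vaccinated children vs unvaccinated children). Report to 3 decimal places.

odds, vaccinated children = 0.04500/0.95500 = 0.04712
odds, unvaccinated children = 0.11000/0.89000 = 0.12360
OR = 0.04712 / 0.12360 = 0.381

0.381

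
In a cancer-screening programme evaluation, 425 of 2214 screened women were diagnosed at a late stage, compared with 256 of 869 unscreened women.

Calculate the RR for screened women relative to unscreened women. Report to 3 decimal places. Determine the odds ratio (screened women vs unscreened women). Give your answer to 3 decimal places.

RR = 0.652; OR = 0.569

risk, screened women = 425/2214 = 0.1920
risk, unscreened women = 256/869 = 0.2946
RR = 0.1920 / 0.2946 = 0.652
odds, screened women = 425/1789 = 0.2376
odds, unscreened women = 256/613 = 0.4176
OR = 0.2376 / 0.4176 = 0.569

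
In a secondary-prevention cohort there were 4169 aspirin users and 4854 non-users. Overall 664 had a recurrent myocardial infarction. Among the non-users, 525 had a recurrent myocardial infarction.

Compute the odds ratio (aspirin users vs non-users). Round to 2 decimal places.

0.28

aspirin users with the outcome: 664 − 525 = 139
aspirin users without the outcome: 4169 − 139 = 4030
non-users without the outcome: 4854 − 525 = 4329
odds, aspirin users = 139/4030 = 0.03449
odds, non-users = 525/4329 = 0.12128
OR = 0.03449 / 0.12128 = 0.28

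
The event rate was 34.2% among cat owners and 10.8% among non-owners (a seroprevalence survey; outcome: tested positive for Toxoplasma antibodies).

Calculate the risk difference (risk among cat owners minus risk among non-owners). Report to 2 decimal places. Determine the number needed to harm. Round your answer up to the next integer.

risk difference = 0.3420 − 0.1080 = 0.23
absolute risk difference = 0.234000
1 / 0.234000 = 4.274 → round up → 5

RD = 0.23; NNH = 5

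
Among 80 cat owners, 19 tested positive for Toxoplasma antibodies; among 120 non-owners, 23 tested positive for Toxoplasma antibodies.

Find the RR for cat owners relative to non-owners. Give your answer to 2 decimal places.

RR = 1.24

risk, cat owners = 19/80 = 0.2375
risk, non-owners = 23/120 = 0.1917
RR = 0.2375 / 0.1917 = 1.24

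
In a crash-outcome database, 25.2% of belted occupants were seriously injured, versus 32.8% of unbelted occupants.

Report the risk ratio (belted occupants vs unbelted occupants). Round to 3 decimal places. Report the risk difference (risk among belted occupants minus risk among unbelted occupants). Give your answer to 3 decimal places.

RR = 0.768; RD = -0.076

RR = 0.2520 / 0.3280 = 0.768
risk difference = 0.2520 − 0.3280 = -0.076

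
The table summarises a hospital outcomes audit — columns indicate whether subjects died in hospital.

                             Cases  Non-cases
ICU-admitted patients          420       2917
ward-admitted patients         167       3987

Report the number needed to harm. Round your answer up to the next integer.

risk, ICU-admitted patients = 420/3337 = 0.125862
risk, ward-admitted patients = 167/4154 = 0.040202
absolute risk difference = 0.085659
1 / 0.085659 = 11.674 → round up → 12

NNH = 12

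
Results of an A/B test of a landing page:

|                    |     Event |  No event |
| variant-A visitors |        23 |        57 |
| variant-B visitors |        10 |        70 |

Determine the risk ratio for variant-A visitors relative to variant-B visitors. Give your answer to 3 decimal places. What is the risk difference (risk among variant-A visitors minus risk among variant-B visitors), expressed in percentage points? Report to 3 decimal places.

risk, variant-A visitors = 23/80 = 0.2875
risk, variant-B visitors = 10/80 = 0.1250
RR = 0.2875 / 0.1250 = 2.300
risk difference = 0.2875 − 0.1250 = 0.1625 → 16.250 percentage points

RR = 2.300; RD = 16.250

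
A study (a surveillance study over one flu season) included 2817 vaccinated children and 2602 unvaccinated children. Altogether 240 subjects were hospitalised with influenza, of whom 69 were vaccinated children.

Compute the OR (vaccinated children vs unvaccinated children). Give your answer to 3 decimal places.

0.357

vaccinated children without the outcome: 2817 − 69 = 2748
unvaccinated children with the outcome: 240 − 69 = 171
unvaccinated children without the outcome: 2602 − 171 = 2431
odds, vaccinated children = 69/2748 = 0.02511
odds, unvaccinated children = 171/2431 = 0.07034
OR = 0.02511 / 0.07034 = 0.357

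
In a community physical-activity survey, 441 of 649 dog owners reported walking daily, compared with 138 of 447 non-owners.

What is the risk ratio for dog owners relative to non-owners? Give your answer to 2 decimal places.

RR ≈ 2.20

risk, dog owners = 441/649 = 0.6795
risk, non-owners = 138/447 = 0.3087
RR = 0.6795 / 0.3087 = 2.20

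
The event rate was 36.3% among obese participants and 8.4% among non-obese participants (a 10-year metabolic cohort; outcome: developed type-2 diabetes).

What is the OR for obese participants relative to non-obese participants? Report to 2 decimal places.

6.21

odds, obese participants = 0.3630/0.6370 = 0.5699
odds, non-obese participants = 0.0840/0.9160 = 0.0917
OR = 0.5699 / 0.0917 = 6.21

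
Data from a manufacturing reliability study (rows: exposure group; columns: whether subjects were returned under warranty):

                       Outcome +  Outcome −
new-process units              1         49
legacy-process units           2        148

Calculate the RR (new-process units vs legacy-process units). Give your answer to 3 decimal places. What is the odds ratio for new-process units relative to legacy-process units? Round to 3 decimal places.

risk, new-process units = 1/50 = 0.02000
risk, legacy-process units = 2/150 = 0.01333
RR = 0.02000 / 0.01333 = 1.500
OR = (1 × 148) / (49 × 2) = 148/98 ≈ 1.510

RR = 1.500; OR = 1.510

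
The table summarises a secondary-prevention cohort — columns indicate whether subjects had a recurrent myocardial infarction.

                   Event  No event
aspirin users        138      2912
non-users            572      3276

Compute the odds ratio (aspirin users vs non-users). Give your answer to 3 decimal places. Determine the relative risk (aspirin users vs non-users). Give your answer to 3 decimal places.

odds, aspirin users = 138/2912 = 0.04739
odds, non-users = 572/3276 = 0.17460
OR = 0.04739 / 0.17460 = 0.271
risk, aspirin users = 138/3050 = 0.04525
risk, non-users = 572/3848 = 0.14865
RR = 0.04525 / 0.14865 = 0.304

OR = 0.271; RR = 0.304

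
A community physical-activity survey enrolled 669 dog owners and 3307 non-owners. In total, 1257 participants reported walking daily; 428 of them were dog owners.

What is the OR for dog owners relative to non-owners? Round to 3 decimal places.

dog owners without the outcome: 669 − 428 = 241
non-owners with the outcome: 1257 − 428 = 829
non-owners without the outcome: 3307 − 829 = 2478
OR = (428 × 2478) / (241 × 829) = 1060584/199789 ≈ 5.309

OR: 5.309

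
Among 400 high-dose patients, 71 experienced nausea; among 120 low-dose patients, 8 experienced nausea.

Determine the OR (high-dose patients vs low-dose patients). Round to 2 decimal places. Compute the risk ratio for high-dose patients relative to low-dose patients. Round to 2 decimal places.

OR = 3.02; RR = 2.66

OR = (71 × 112) / (329 × 8) = 7952/2632 ≈ 3.02
risk, high-dose patients = 71/400 = 0.1775
risk, low-dose patients = 8/120 = 0.0667
RR = 0.1775 / 0.0667 = 2.66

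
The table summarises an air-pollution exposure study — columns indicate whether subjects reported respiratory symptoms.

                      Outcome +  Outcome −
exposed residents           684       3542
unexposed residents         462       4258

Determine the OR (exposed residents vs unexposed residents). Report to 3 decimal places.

OR = (684 × 4258) / (3542 × 462) = 2912472/1636404 ≈ 1.780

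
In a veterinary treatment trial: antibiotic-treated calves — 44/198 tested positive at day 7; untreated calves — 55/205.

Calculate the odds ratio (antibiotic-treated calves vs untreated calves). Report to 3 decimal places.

OR = (44 × 150) / (154 × 55) = 6600/8470 ≈ 0.779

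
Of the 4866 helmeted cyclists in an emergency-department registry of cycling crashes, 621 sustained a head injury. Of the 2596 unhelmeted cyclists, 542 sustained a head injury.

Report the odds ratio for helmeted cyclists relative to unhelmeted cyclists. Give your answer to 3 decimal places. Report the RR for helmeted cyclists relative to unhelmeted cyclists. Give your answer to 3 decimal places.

OR = 0.554; RR = 0.611

odds, helmeted cyclists = 621/4245 = 0.1463
odds, unhelmeted cyclists = 542/2054 = 0.2639
OR = 0.1463 / 0.2639 = 0.554
risk, helmeted cyclists = 621/4866 = 0.1276
risk, unhelmeted cyclists = 542/2596 = 0.2088
RR = 0.1276 / 0.2088 = 0.611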